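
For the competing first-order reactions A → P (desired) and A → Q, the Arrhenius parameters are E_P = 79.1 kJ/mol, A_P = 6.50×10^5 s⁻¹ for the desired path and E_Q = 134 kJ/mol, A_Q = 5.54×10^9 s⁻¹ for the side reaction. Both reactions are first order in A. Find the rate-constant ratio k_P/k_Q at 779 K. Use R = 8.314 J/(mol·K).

Since both paths have the same order in A, the concentration cancels and S_{P/Q} = k_P/k_Q = (A_P/A_Q)·exp[(E_Q−E_P)/(RT)].
(E_Q−E_P)/(RT) = (134−79.1)×10³/(8.314×779) = 54900/6477 = 8.477.
k_P/k_Q = (6.50×10^5/5.54×10^9)·exp(8.477) = 1.173×10^-4 × 4801 = 0.563.
Since E_P < E_Q, lowering the temperature improves selectivity toward P.

0.563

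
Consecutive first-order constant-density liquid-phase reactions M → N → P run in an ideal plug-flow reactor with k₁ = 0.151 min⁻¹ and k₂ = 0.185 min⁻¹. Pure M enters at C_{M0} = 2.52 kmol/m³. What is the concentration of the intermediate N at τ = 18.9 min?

For first-order series with pure M initially, C_N(τ) = k₁C_{M0}/(k₂−k₁)·(e^(−k₁τ) − e^(−k₂τ)).
e^(−k₁τ) = e^(−0.151×18.9) = e^(−2.854) = 0.05762; e^(−k₂τ) = e^(−3.496) = 0.03030.
C_N = 0.151×2.52/(0.185−0.151) × (0.05762−0.03030) = 11.19×0.02732 = 0.3057 kmol/m³.

0.306 kmol/m³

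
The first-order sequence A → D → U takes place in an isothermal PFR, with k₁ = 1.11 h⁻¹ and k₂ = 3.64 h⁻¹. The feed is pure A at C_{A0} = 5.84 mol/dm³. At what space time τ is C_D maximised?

0.469 h

For first-order series the maximum of C_D occurs at τ_opt = ln(k₂/k₁)/(k₂−k₁).
= ln(3.64/1.11)/(3.64−1.11) = ln(3.279)/2.530 = 1.188/2.530 = 0.469 h.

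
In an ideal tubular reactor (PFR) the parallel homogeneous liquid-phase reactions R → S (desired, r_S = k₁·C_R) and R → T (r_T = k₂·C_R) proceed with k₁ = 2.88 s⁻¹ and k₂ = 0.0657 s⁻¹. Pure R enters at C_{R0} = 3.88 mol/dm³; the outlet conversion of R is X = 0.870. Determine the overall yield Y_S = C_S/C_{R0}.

0.851

C_R = C_{R0}(1−X) = 0.5044 mol/dm³.
Both paths are first order in R, so the instantaneous fraction to S is constant: dC_S/d(−C_R) = k₁/(k₁+k₂) = 0.9777.
C_S = 0.9777·(C_{R0}−C_R) = 0.9777×3.376 = 3.30 mol/dm³.
Y_S = C_S/C_{R0} = 3.300/3.88 = 0.851.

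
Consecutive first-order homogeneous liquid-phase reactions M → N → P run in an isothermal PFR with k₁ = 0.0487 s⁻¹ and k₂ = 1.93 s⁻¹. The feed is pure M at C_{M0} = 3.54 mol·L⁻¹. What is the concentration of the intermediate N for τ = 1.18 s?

0.0771 mol·L⁻¹

Solving the coupled first-order balances gives C_N(τ) = [k₁/(k₂−k₁)]·C_{M0}·(e^(−k₁τ) − e^(−k₂τ)).
e^(−k₁τ) = e^(−0.0487×1.18) = e^(−0.05747) = 0.9442; e^(−k₂τ) = e^(−2.277) = 0.1026.
C_N = 0.0487×3.54/(1.93−0.0487) × (0.9442−0.1026) = 0.09164×0.8416 = 0.07712 mol·L⁻¹.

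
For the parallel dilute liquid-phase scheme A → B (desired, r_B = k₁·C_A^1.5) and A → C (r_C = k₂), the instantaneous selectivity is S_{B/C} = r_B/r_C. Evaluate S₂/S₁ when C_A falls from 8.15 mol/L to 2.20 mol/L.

0.140

S_{B/C} = (k₁/k₂)·C_A^1.5, so S₂/S₁ = (C_{A,2}/C_{A,1})^1.5.
= (2.20/8.15)^1.5 = (0.2699)^1.5 = 0.140.
Selectivity toward B falls as C_A falls — high-concentration operation is favoured.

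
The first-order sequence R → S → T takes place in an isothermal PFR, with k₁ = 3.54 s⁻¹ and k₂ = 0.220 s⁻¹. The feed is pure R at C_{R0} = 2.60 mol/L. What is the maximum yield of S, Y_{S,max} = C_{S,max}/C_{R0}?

For a first-order series the maximum intermediate yield is C_{S,max}/C_{R0} = (k₁/k₂)^[k₂/(k₂−k₁)].
= (3.54/0.220)^(0.220/(0.220−3.54)) = (16.09)^(-0.06627) = 0.8319.

0.832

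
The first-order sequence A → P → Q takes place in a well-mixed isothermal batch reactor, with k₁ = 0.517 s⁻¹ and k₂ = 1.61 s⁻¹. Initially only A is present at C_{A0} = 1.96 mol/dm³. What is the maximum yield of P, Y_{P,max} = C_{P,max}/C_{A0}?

At the optimum, C_{P,max}/C_{A0} = (k₁/k₂)^[k₂/(k₂−k₁)].
= (0.517/1.61)^(1.61/(1.61−0.517)) = (0.3211)^(1.473) = 0.1876.

0.188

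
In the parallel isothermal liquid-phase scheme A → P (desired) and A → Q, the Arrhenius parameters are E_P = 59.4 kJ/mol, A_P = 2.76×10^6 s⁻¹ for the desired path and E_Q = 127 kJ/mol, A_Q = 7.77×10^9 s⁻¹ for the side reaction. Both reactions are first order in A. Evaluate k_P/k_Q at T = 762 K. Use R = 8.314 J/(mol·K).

15.3

Since both paths have the same order in A, the concentration cancels and S_{P/Q} = k_P/k_Q = (A_P/A_Q)·exp[(E_Q−E_P)/(RT)].
(E_Q−E_P)/(RT) = (127−59.4)×10³/(8.314×762) = 67600/6335 = 10.67.
k_P/k_Q = (2.76×10^6/7.77×10^9)·exp(10.67) = 3.552×10^-4 × 43063 = 15.3.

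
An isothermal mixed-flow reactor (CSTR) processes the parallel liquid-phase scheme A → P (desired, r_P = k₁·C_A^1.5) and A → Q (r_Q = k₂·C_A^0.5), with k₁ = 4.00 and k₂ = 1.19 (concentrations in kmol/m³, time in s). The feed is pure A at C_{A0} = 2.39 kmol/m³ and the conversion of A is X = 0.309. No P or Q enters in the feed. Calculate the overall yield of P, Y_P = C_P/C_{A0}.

0.262

Exit C_A = C_{A0}(1−X) = 2.39×0.691 = 1.651 kmol/m³.
Rates in a CSTR are evaluated at the outlet concentration: r_P = 4.00×1.651^1.5 = 8.489, r_Q = 1.19×1.651^0.5 = 1.529.
Fraction of consumed A going to P: r_P/(r_P+r_Q) = 0.8474.
C_P = 0.8474·C_{A0}·X = 0.8474×2.39×0.309 = 0.626 kmol/m³; Y_P = C_P/C_{A0} = 0.262.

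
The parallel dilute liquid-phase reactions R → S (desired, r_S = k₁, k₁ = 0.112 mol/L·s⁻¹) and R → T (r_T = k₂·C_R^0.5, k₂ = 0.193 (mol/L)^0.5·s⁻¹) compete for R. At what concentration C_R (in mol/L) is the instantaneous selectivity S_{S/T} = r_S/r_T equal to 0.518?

S_{S/T} = (k₁/k₂)·C_R^-0.5 ⇒ C_R = (S·k₂/k₁)^(-2).
= (0.518×0.193/0.112)^(-2) = (0.8926)^(-2) = 1.26 mol/L.

1.26 mol/L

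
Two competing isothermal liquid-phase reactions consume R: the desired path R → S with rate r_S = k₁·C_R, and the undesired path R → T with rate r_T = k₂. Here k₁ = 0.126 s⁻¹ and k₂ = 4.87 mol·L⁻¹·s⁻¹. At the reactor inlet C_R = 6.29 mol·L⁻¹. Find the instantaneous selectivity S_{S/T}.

0.163

S_{S/T} = r_S/r_T = (k₁·C_R)/(k₂) = (k₁/k₂)·C_R.
= (0.126×6.290) / (4.87) = 0.7925/4.870 = 0.163.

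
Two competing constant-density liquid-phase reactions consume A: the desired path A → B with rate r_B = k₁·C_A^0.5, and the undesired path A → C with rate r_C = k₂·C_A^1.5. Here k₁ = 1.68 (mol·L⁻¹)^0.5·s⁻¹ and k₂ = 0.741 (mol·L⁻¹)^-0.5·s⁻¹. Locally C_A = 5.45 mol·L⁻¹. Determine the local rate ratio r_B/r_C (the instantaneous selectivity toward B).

0.416

S_{B/C} = r_B/r_C = (k₁·C_A^0.5)/(k₂·C_A^1.5) = (k₁/k₂)·C_A⁻¹.
= (1.68×5.450^0.5) / (0.741×5.450^1.5) = 3.922/9.428 = 0.416.
The undesired path is higher order in A, so low C_A (CSTR or dilute feed) favours B.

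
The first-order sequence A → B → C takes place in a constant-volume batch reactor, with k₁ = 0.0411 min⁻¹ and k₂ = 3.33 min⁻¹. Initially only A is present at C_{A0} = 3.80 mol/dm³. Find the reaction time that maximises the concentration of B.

For first-order series the maximum of C_B occurs at t_opt = ln(k₂/k₁)/(k₂−k₁).
= ln(3.33/0.0411)/(3.33−0.0411) = ln(81.02)/3.289 = 4.395/3.289 = 1.34 min.

1.34 min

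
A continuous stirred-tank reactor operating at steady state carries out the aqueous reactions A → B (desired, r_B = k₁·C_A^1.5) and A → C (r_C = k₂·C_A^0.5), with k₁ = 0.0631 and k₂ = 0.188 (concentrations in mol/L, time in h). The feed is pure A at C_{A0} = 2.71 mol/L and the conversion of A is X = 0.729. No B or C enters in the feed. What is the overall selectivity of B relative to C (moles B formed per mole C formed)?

0.246

Exit C_A = C_{A0}(1−X) = 2.71×0.271 = 0.7344 mol/L.
In a CSTR the entire volume is at exit conditions, so r_B = 0.0631×0.7344^1.5 = 0.03971 and r_C = 0.188×0.7344^0.5 = 0.1611.
Overall selectivity = C_B/C_C = r_Bτ/(r_Cτ) = r_B/r_C = 0.246.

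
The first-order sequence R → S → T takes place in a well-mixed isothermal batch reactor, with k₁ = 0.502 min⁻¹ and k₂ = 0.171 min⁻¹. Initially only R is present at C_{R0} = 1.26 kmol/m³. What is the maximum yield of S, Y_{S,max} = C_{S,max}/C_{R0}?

For a first-order series the maximum intermediate yield is C_{S,max}/C_{R0} = (k₁/k₂)^[k₂/(k₂−k₁)].
= (0.502/0.171)^(0.171/(0.171−0.502)) = (2.936)^(-0.5166) = 0.5733.

0.573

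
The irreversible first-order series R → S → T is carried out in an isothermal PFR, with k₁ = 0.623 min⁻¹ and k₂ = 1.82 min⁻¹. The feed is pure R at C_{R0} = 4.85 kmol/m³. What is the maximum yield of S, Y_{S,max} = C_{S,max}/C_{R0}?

At the optimum, C_{S,max}/C_{R0} = (k₁/k₂)^[k₂/(k₂−k₁)].
= (0.623/1.82)^(1.82/(1.82−0.623)) = (0.3423)^(1.520) = 0.1959.

0.196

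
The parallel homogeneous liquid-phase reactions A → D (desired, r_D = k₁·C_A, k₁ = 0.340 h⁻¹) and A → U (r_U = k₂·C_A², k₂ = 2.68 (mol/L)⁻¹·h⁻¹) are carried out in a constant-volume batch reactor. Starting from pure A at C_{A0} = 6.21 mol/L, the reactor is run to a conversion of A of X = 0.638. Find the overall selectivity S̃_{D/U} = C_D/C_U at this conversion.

C_A = C_{A0}(1−X) = 2.248 mol/L.
Along a PFR/batch, dC_D/dC_A = −r_D/(r_D+r_U) = −k₁/(k₁+k₂·C_A).
Integrating from C_{A0} to C_A: C_D = (0.340/2.68)·ln[(0.340+2.68·6.21)/(0.340+2.68·2.25)] = 0.1269·ln(16.98/6.365) = 0.1245 mol/L.
C_U = (C_{A0}−C_A)−C_D = 3.837 mol/L; S̃_{D/U} = 0.1245/3.837 = 0.0324.

0.0324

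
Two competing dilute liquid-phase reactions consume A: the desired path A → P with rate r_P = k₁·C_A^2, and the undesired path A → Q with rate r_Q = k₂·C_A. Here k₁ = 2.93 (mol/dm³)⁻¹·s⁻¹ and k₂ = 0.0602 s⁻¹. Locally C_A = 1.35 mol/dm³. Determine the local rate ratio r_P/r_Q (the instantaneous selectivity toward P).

65.7

S_{P/Q} = r_P/r_Q = (k₁·C_A^2)/(k₂·C_A) = (k₁/k₂)·C_A.
= (2.93×1.350^2) / (0.0602×1.350) = 5.340/0.08127 = 65.7.
Since the desired path is higher order in A, keeping C_A high (PFR or concentrated feed) favours P.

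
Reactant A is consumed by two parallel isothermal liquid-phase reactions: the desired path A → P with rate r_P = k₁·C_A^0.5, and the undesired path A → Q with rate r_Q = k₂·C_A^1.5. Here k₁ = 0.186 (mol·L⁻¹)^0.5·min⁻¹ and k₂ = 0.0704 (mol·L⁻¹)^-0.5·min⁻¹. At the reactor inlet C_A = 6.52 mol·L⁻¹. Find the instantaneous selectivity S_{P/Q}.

S_{P/Q} = r_P/r_Q = (k₁·C_A^0.5)/(k₂·C_A^1.5) = (k₁/k₂)·C_A⁻¹.
= (0.186×6.520^0.5) / (0.0704×6.520^1.5) = 0.4749/1.172 = 0.405.
The undesired path is higher order in A, so low C_A (CSTR or dilute feed) favours P.

0.405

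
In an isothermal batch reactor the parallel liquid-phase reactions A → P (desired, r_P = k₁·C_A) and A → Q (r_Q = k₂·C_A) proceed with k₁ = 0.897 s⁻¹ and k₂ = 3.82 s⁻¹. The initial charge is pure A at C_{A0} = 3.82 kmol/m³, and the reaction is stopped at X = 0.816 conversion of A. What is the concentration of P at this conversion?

0.593 kmol/m³

C_A = C_{A0}(1−X) = 0.7029 kmol/m³.
Both paths are first order in A, so the instantaneous fraction to P is constant: dC_P/d(−C_A) = k₁/(k₁+k₂) = 0.1902.
C_P = 0.1902·(C_{A0}−C_A) = 0.1902×3.117 = 0.593 kmol/m³.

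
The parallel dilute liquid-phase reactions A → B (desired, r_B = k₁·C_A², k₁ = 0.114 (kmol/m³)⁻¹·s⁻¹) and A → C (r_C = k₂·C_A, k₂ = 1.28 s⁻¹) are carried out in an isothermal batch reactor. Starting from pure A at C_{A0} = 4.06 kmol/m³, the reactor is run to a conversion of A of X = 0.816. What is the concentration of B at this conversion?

0.571 kmol/m³

C_A = C_{A0}(1−X) = 0.7470 kmol/m³.
Along a PFR/batch, dC_C/dC_A = −r_C/(r_B+r_C) = −k₂/(k₂+k₁·C_A).
Integrating from C_{A0} to C_A: C_C = (1.28/0.114)·ln[(1.28+0.114·4.06)/(1.28+0.114·0.747)] = 11.23·ln(1.743/1.365) = 2.742 kmol/m³.
Then C_B = (C_{A0}−C_A) − C_C = 3.313 − 2.742 = 0.5706 kmol/m³.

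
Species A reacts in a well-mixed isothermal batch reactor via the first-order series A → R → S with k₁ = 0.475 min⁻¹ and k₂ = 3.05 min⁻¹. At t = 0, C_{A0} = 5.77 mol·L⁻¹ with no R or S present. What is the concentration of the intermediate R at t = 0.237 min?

The intermediate concentration in a first-order A→B→C sequence is C_R = k₁C_{A0}(e^(−k₁t) − e^(−k₂t))/(k₂−k₁).
e^(−k₁t) = e^(−0.475×0.237) = e^(−0.1126) = 0.8935; e^(−k₂t) = e^(−0.7228) = 0.4854.
C_R = 0.475×5.77/(3.05−0.475) × (0.8935−0.4854) = 1.064×0.4082 = 0.4344 mol·L⁻¹.

0.434 mol·L⁻¹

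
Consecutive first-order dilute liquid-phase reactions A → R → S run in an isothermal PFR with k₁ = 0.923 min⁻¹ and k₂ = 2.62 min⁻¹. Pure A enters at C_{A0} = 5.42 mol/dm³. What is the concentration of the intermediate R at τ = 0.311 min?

Solving the coupled first-order balances gives C_R(τ) = [k₁/(k₂−k₁)]·C_{A0}·(e^(−k₁τ) − e^(−k₂τ)).
e^(−k₁τ) = e^(−0.923×0.311) = e^(−0.2871) = 0.7505; e^(−k₂τ) = e^(−0.8148) = 0.4427.
C_R = 0.923×5.42/(2.62−0.923) × (0.7505−0.4427) = 2.948×0.3078 = 0.9072 mol/dm³.

0.907 mol/dm³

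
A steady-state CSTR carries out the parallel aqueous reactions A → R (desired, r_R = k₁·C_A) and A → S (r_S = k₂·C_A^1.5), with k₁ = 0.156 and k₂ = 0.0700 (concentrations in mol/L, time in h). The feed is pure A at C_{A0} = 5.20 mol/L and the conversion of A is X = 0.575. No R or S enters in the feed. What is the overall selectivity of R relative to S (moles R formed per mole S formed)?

1.50

Exit C_A = C_{A0}(1−X) = 5.20×0.425 = 2.210 mol/L.
Rates in a CSTR are evaluated at the outlet concentration: r_R = 0.156×2.210 = 0.3448, r_S = 0.0700×2.210^1.5 = 0.2300.
Overall selectivity = C_R/C_S = r_Rτ/(r_Sτ) = r_R/r_S = 1.50.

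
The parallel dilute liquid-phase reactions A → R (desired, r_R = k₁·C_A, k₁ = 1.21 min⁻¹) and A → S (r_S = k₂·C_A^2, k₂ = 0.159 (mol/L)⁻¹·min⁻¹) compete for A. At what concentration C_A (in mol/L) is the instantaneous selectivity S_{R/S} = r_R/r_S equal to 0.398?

S_{R/S} = (k₁/k₂)·C_A⁻¹ ⇒ C_A = (S·k₂/k₁)^(-1).
= (0.398×0.159/1.21)^(-1) = (0.05230)^(-1) = 19.1 mol/L.

19.1 mol/L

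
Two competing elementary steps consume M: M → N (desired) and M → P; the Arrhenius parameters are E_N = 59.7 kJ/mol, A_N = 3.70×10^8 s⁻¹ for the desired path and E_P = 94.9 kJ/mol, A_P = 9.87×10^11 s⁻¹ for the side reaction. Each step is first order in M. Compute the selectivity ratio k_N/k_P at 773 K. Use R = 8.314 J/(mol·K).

With equal orders, S_{N/P} = k_N/k_P = (A_N/A_P)·exp[(E_P−E_N)/(RT)].
(E_P−E_N)/(RT) = (94.9−59.7)×10³/(8.314×773) = 35200/6427 = 5.477.
k_N/k_P = (3.70×10^8/9.87×10^11)·exp(5.477) = 3.749×10^-4 × 239.2 = 0.0897.

0.0897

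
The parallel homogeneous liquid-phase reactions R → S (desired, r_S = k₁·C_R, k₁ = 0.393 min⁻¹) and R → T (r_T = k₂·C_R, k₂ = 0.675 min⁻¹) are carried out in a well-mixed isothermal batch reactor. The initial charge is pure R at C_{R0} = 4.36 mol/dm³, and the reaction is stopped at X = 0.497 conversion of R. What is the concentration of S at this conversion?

C_R = C_{R0}(1−X) = 2.193 mol/dm³.
Both paths are first order in R, so the instantaneous fraction to S is constant: dC_S/d(−C_R) = k₁/(k₁+k₂) = 0.3680.
C_S = 0.3680·(C_{R0}−C_R) = 0.3680×2.167 = 0.797 mol/dm³.

0.797 mol/dm³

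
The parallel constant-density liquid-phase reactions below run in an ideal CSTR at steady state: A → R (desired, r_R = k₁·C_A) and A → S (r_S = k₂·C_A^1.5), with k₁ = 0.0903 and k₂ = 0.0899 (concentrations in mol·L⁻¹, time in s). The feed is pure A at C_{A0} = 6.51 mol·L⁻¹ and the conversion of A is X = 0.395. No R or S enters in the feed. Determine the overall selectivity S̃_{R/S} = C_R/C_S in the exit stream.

Exit C_A = C_{A0}(1−X) = 6.51×0.605 = 3.939 mol·L⁻¹.
A CSTR operates uniformly at the exit composition, giving r_R = 0.3557 and r_S = 0.7027 (each k·C_A^n at C_A = 3.939).
Overall selectivity = C_R/C_S = r_Rτ/(r_Sτ) = r_R/r_S = 0.506.

0.506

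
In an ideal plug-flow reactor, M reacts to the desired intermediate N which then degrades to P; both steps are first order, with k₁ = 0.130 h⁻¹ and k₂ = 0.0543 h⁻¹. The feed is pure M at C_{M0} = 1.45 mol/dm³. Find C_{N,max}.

0.775 mol/dm³

Evaluating C_N at τ_opt = ln(k₂/k₁)/(k₂−k₁) gives C_{N,max}/C_{M0} = (k₁/k₂)^[k₂/(k₂−k₁)].
= (0.130/0.0543)^(0.0543/(0.0543−0.130)) = (2.394)^(-0.7173) = 0.5346.
C_{N,max} = 0.5346×1.45 = 0.775 mol/dm³.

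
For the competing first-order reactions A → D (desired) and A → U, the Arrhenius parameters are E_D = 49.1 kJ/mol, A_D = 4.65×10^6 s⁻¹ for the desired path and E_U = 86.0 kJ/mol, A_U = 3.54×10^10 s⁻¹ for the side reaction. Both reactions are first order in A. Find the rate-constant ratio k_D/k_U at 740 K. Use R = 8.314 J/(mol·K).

Since both paths have the same order in A, the concentration cancels and S_{D/U} = k_D/k_U = (A_D/A_U)·exp[(E_U−E_D)/(RT)].
(E_U−E_D)/(RT) = (86.0−49.1)×10³/(8.314×740) = 36900/6152 = 5.998.
k_D/k_U = (4.65×10^6/3.54×10^10)·exp(5.998) = 1.314×10^-4 × 402.5 = 0.0529.
Since E_D < E_U, lowering the temperature improves selectivity toward D.

0.0529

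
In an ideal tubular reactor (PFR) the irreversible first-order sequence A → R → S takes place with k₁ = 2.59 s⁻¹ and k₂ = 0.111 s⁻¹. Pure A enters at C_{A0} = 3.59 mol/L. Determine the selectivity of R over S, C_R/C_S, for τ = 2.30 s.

4.23

Solving the coupled first-order balances gives C_R(τ) = [k₁/(k₂−k₁)]·C_{A0}·(e^(−k₁τ) − e^(−k₂τ)).
e^(−k₁τ) = e^(−2.59×2.30) = e^(−5.957) = 0.002588; e^(−k₂τ) = e^(−0.2553) = 0.7747.
C_R = 2.59×3.59/(0.111−2.59) × (0.002588−0.7747) = (-3.751)×(-0.7721) = 2.896 mol/L.
C_A = C_{A0}e^(−k₁τ) = 0.009290 mol/L, so C_S = C_{A0}−C_A−C_R = 0.6848 mol/L; C_R/C_S = 4.23.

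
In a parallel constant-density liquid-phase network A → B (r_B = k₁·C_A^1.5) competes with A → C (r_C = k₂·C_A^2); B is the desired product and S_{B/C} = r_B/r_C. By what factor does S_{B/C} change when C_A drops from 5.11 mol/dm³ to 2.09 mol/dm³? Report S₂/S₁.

S_{B/C} = (k₁/k₂)·C_A^-0.5, so S₂/S₁ = (C_{A,2}/C_{A,1})^-0.5.
= (2.09/5.11)^(-0.5) = (0.4090)^(-0.5) = 1.56.
Selectivity toward B rises as C_A falls — low-concentration operation is favoured.

1.56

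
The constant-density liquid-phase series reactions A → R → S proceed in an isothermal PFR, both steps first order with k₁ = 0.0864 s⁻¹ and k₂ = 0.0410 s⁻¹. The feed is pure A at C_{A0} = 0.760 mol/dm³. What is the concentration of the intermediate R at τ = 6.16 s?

0.274 mol/dm³

Solving the coupled first-order balances gives C_R(τ) = [k₁/(k₂−k₁)]·C_{A0}·(e^(−k₁τ) − e^(−k₂τ)).
e^(−k₁τ) = e^(−0.0864×6.16) = e^(−0.5322) = 0.5873; e^(−k₂τ) = e^(−0.2526) = 0.7768.
C_R = 0.0864×0.760/(0.0410−0.0864) × (0.5873−0.7768) = (-1.446)×(-0.1895) = 0.2741 mol/dm³.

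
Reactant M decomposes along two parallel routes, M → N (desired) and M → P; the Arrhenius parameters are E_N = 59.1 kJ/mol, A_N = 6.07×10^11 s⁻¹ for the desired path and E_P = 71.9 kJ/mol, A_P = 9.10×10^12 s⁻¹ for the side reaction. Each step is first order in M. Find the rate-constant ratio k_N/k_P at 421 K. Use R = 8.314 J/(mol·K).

2.58

k_N/k_P = (A_N/A_P)·exp[−(E_N−E_P)/(RT)] = (A_N/A_P)·exp[(E_P−E_N)/(RT)].
(E_P−E_N)/(RT) = (71.9−59.1)×10³/(8.314×421) = 12800/3500 = 3.657.
k_N/k_P = (6.07×10^11/9.10×10^12)·exp(3.657) = 0.06670 × 38.74 = 2.58.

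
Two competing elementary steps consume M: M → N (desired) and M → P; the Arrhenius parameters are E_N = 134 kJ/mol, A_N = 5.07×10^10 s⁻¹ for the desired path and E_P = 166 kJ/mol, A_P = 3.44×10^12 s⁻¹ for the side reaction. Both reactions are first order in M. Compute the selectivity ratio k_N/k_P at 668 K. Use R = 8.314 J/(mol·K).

k_N/k_P = (A_N/A_P)·exp[−(E_N−E_P)/(RT)] = (A_N/A_P)·exp[(E_P−E_N)/(RT)].
(E_P−E_N)/(RT) = (166−134)×10³/(8.314×668) = 32000/5554 = 5.762.
k_N/k_P = (5.07×10^10/3.44×10^12)·exp(5.762) = 0.01474 × 317.9 = 4.69.
Since E_N < E_P, lowering the temperature improves selectivity toward N.

4.69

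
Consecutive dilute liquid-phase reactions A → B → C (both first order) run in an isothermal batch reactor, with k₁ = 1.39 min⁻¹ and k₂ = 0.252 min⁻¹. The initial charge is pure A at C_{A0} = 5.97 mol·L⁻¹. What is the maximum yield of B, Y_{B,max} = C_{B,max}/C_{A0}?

0.685

For a first-order series the maximum intermediate yield is C_{B,max}/C_{A0} = (k₁/k₂)^[k₂/(k₂−k₁)].
= (1.39/0.252)^(0.252/(0.252−1.39)) = (5.516)^(-0.2214) = 0.6851.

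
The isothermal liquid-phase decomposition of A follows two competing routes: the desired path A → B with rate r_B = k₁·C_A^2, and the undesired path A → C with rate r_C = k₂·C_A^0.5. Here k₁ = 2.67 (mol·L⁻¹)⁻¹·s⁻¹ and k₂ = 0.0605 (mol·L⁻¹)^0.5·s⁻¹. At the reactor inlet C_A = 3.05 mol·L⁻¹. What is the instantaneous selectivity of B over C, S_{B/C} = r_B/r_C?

S_{B/C} = r_B/r_C = (k₁·C_A^2)/(k₂·C_A^0.5) = (k₁/k₂)·C_A^1.5.
= (2.67×3.050^2) / (0.0605×3.050^0.5) = 24.84/0.1057 = 235.

235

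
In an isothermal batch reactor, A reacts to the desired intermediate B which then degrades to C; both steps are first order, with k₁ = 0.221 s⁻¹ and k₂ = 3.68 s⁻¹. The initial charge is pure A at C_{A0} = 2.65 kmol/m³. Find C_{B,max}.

0.133 kmol/m³

Evaluating C_B at t_opt = ln(k₂/k₁)/(k₂−k₁) gives C_{B,max}/C_{A0} = (k₁/k₂)^[k₂/(k₂−k₁)].
= (0.221/3.68)^(3.68/(3.68−0.221)) = (0.06005)^(1.064) = 0.05018.
C_{B,max} = 0.05018×2.65 = 0.133 kmol/m³.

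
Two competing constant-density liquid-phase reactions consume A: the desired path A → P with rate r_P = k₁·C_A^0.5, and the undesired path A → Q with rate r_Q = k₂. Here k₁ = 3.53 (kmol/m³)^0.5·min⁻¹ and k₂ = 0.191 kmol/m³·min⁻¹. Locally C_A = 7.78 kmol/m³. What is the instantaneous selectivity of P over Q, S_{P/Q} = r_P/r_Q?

51.6

S_{P/Q} = r_P/r_Q = (k₁·C_A^0.5)/(k₂) = (k₁/k₂)·C_A^0.5.
= (3.53×7.780^0.5) / (0.191) = 9.846/0.1910 = 51.6.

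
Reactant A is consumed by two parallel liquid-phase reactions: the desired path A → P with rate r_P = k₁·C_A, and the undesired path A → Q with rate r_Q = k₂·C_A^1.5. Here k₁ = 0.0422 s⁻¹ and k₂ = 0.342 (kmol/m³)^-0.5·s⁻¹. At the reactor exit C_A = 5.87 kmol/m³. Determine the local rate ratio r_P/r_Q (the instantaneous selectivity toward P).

S_{P/Q} = r_P/r_Q = (k₁·C_A)/(k₂·C_A^1.5) = (k₁/k₂)·C_A^-0.5.
= (0.0422×5.870) / (0.342×5.870^1.5) = 0.2477/4.864 = 0.0509.
The undesired path is higher order in A, so low C_A (CSTR or dilute feed) favours P.

0.0509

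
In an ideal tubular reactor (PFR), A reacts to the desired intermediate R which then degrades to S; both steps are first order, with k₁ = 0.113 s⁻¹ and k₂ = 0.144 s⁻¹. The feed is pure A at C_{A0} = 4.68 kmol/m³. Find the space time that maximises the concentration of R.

The intermediate peaks when r₁ = r₂, i.e. k₁e^(−k₁τ) = k₂e^(−k₂τ), giving τ_opt = ln(k₂/k₁)/(k₂−k₁).
= ln(0.144/0.113)/(0.144−0.113) = ln(1.274)/0.03100 = 0.2424/0.03100 = 7.82 s.

7.82 s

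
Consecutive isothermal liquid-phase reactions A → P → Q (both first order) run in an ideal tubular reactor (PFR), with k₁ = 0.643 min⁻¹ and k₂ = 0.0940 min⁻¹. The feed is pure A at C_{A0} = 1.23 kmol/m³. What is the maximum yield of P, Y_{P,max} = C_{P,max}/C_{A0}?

0.719

For a first-order series the maximum intermediate yield is C_{P,max}/C_{A0} = (k₁/k₂)^[k₂/(k₂−k₁)].
= (0.643/0.0940)^(0.0940/(0.0940−0.643)) = (6.840)^(-0.1712) = 0.7195.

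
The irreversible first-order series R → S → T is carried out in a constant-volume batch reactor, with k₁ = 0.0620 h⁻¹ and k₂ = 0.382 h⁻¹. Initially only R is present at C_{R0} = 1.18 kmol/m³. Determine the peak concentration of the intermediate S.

At the optimum, C_{S,max}/C_{R0} = (k₁/k₂)^[k₂/(k₂−k₁)].
= (0.0620/0.382)^(0.382/(0.382−0.0620)) = (0.1623)^(1.194) = 0.1141.
C_{S,max} = 0.1141×1.18 = 0.135 kmol/m³.

0.135 kmol/m³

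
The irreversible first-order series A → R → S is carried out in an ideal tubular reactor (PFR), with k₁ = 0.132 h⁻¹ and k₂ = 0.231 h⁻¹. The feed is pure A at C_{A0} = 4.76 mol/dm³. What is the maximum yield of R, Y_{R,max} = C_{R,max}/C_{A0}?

At the optimum, C_{R,max}/C_{A0} = (k₁/k₂)^[k₂/(k₂−k₁)].
= (0.132/0.231)^(0.231/(0.231−0.132)) = (0.5714)^(2.333) = 0.2710.

0.271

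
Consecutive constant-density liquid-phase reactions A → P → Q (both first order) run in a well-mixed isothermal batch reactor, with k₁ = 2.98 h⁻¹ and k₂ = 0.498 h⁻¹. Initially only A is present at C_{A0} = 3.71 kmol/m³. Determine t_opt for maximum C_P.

Setting dC_P/dt = 0 gives t_opt = ln(k₂/k₁)/(k₂−k₁).
= ln(0.498/2.98)/(0.498−2.98) = ln(0.1671)/-2.482 = -1.789/-2.482 = 0.721 h.

0.721 h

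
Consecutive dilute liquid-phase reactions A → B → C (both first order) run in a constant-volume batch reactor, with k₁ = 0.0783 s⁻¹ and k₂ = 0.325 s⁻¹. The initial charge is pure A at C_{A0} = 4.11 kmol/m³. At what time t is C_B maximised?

5.77 s

The intermediate peaks when r₁ = r₂, i.e. k₁e^(−k₁t) = k₂e^(−k₂t), giving t_opt = ln(k₂/k₁)/(k₂−k₁).
= ln(0.325/0.0783)/(0.325−0.0783) = ln(4.151)/0.2467 = 1.423/0.2467 = 5.77 s.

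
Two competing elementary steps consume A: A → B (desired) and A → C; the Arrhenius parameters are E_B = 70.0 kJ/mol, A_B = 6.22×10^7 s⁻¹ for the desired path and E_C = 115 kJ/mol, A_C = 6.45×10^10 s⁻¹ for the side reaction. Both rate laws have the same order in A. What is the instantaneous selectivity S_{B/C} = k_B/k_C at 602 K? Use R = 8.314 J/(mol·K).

Since both paths have the same order in A, the concentration cancels and S_{B/C} = k_B/k_C = (A_B/A_C)·exp[(E_C−E_B)/(RT)].
(E_C−E_B)/(RT) = (115−70.0)×10³/(8.314×602) = 45000/5005 = 8.991.
k_B/k_C = (6.22×10^7/6.45×10^10)·exp(8.991) = 9.643×10^-4 × 8030 = 7.74.
Since E_B < E_C, lowering the temperature improves selectivity toward B.

7.74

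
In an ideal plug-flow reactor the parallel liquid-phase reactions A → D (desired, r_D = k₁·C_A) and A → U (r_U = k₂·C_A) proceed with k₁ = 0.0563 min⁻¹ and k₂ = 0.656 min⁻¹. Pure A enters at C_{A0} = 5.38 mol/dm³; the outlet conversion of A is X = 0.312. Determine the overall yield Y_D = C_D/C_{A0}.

C_A = C_{A0}(1−X) = 3.701 mol/dm³.
Both paths are first order in A, so the instantaneous fraction to D is constant: dC_D/d(−C_A) = k₁/(k₁+k₂) = 0.07904.
C_D = 0.07904·(C_{A0}−C_A) = 0.07904×1.679 = 0.133 mol/dm³.
Y_D = C_D/C_{A0} = 0.1327/5.38 = 0.0247.

0.0247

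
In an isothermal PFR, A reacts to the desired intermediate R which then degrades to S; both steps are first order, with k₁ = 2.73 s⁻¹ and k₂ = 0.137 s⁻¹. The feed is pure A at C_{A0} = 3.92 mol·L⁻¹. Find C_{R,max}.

3.35 mol·L⁻¹

For a first-order series the maximum intermediate yield is C_{R,max}/C_{A0} = (k₁/k₂)^[k₂/(k₂−k₁)].
= (2.73/0.137)^(0.137/(0.137−2.73)) = (19.93)^(-0.05283) = 0.8538.
C_{R,max} = 0.8538×3.92 = 3.35 mol·L⁻¹.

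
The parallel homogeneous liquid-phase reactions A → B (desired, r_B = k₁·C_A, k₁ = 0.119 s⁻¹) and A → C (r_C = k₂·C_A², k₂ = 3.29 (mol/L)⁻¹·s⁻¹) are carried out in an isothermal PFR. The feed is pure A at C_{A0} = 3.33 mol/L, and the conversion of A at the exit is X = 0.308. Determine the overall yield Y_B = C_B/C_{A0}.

C_A = C_{A0}(1−X) = 2.304 mol/L.
Along a PFR/batch, dC_B/dC_A = −r_B/(r_B+r_C) = −k₁/(k₁+k₂·C_A).
Integrating from C_{A0} to C_A: C_B = (0.119/3.29)·ln[(0.119+3.29·3.33)/(0.119+3.29·2.30)] = 0.03617·ln(11.07/7.700) = 0.01314 mol/L.
Y_B = C_B/C_{A0} = 0.01314/3.33 = 0.00395.

0.00395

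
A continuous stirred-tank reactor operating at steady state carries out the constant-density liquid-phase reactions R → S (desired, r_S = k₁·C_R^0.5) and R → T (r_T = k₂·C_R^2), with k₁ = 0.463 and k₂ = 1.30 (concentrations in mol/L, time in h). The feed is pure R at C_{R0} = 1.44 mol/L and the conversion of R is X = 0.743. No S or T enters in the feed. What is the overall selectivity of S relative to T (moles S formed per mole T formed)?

1.58

Exit C_R = C_{R0}(1−X) = 1.44×0.257 = 0.3701 mol/L.
Rates in a CSTR are evaluated at the outlet concentration: r_S = 0.463×0.3701^0.5 = 0.2817, r_T = 1.30×0.3701^2 = 0.1780.
Overall selectivity = C_S/C_T = r_Sτ/(r_Tτ) = r_S/r_T = 1.58.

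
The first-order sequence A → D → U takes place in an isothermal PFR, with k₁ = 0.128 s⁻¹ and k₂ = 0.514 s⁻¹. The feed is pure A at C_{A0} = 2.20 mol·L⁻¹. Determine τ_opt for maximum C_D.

3.60 s

Setting dC_D/dτ = 0 gives τ_opt = ln(k₂/k₁)/(k₂−k₁).
= ln(0.514/0.128)/(0.514−0.128) = ln(4.016)/0.3860 = 1.390/0.3860 = 3.60 s.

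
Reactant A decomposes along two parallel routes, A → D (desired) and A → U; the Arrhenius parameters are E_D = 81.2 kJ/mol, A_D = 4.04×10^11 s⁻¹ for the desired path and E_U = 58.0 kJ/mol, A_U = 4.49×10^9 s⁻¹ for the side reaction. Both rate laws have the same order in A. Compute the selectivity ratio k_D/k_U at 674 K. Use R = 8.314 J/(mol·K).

1.43

Since both paths have the same order in A, the concentration cancels and S_{D/U} = k_D/k_U = (A_D/A_U)·exp[(E_U−E_D)/(RT)].
(E_U−E_D)/(RT) = (58.0−81.2)×10³/(8.314×674) = -23200/5604 = -4.140.
k_D/k_U = (4.04×10^11/4.49×10^9)·exp(-4.140) = 89.98 × 0.01592 = 1.43.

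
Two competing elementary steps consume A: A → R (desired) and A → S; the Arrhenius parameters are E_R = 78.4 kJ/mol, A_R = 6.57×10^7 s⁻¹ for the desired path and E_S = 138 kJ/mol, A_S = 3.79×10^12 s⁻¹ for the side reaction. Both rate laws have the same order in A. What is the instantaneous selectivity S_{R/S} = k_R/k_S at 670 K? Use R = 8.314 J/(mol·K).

0.768

With equal orders, S_{R/S} = k_R/k_S = (A_R/A_S)·exp[(E_S−E_R)/(RT)].
(E_S−E_R)/(RT) = (138−78.4)×10³/(8.314×670) = 59600/5570 = 10.70.
k_R/k_S = (6.57×10^7/3.79×10^12)·exp(10.70) = 1.734×10^-5 × 44331 = 0.768.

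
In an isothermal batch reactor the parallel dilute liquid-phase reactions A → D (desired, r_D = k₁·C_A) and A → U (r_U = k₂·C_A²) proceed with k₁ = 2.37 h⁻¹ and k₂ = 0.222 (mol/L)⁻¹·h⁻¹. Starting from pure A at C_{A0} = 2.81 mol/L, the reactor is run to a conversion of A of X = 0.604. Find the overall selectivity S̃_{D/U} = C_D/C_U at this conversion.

5.50

C_A = C_{A0}(1−X) = 1.113 mol/L.
Along a PFR/batch, dC_D/dC_A = −r_D/(r_D+r_U) = −k₁/(k₁+k₂·C_A).
Integrating from C_{A0} to C_A: C_D = (2.37/0.222)·ln[(2.37+0.222·2.81)/(2.37+0.222·1.11)] = 10.68·ln(2.994/2.617) = 1.436 mol/L.
C_U = (C_{A0}−C_A)−C_D = 0.2613 mol/L; S̃_{D/U} = 1.436/0.2613 = 5.50.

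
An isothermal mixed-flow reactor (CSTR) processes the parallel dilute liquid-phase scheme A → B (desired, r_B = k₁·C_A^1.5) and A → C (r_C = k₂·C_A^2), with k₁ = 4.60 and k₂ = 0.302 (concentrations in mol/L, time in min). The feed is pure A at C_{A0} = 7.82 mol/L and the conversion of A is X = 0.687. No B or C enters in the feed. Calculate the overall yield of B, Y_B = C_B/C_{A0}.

Exit C_A = C_{A0}(1−X) = 7.82×0.313 = 2.448 mol/L.
Rates in a CSTR are evaluated at the outlet concentration: r_B = 4.60×2.448^1.5 = 17.62, r_C = 0.302×2.448^2 = 1.809.
Fraction of consumed A going to B: r_B/(r_B+r_C) = 0.9069.
C_B = 0.9069·C_{A0}·X = 0.9069×7.82×0.687 = 4.87 mol/L; Y_B = C_B/C_{A0} = 0.623.

0.623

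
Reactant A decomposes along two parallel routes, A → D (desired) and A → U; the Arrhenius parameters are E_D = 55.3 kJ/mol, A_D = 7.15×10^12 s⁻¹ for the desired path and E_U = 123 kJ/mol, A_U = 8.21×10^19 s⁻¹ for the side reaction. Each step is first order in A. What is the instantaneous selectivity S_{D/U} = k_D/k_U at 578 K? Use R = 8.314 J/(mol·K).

0.114

k_D/k_U = (A_D/A_U)·exp[−(E_D−E_U)/(RT)] = (A_D/A_U)·exp[(E_U−E_D)/(RT)].
(E_U−E_D)/(RT) = (123−55.3)×10³/(8.314×578) = 67700/4805 = 14.09.
k_D/k_U = (7.15×10^12/8.21×10^19)·exp(14.09) = 8.709×10^-8 × 1.313×10^6 = 0.114.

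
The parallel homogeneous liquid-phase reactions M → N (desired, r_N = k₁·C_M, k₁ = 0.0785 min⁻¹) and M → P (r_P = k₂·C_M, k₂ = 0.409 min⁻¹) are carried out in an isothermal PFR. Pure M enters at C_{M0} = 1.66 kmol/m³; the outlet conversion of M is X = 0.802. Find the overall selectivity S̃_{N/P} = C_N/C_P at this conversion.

C_M = C_{M0}(1−X) = 0.3287 kmol/m³.
Both paths are first order in M, so the instantaneous fraction to N is constant: dC_N/d(−C_M) = k₁/(k₁+k₂) = 0.1610.
C_N = 0.1610·(C_{M0}−C_M) = 0.1610×1.331 = 0.214 kmol/m³.
C_P = (C_{M0}−C_M)−C_N = 1.117 kmol/m³; S̃_{N/P} = 0.2144/1.117 = 0.192.

0.192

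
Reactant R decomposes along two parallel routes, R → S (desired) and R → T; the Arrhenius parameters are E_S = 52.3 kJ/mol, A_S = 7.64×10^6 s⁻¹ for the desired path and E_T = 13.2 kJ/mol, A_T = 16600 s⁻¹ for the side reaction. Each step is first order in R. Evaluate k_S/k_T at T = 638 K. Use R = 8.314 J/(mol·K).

With equal orders, S_{S/T} = k_S/k_T = (A_S/A_T)·exp[(E_T−E_S)/(RT)].
(E_T−E_S)/(RT) = (13.2−52.3)×10³/(8.314×638) = -39100/5304 = -7.371.
k_S/k_T = (7.64×10^6/16600)·exp(-7.371) = 460.2 × 6.290×10^-4 = 0.290.

0.290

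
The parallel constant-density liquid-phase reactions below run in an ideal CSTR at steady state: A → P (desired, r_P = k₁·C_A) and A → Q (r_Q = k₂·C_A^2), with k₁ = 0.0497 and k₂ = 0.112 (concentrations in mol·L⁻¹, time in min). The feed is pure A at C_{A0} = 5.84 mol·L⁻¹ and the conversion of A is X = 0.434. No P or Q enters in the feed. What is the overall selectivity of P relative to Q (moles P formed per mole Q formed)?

0.134

Exit C_A = C_{A0}(1−X) = 5.84×0.566 = 3.305 mol·L⁻¹.
In a CSTR the entire volume is at exit conditions, so r_P = 0.0497×3.305 = 0.1643 and r_Q = 0.112×3.305^2 = 1.224.
Overall selectivity = C_P/C_Q = r_Pτ/(r_Qτ) = r_P/r_Q = 0.134.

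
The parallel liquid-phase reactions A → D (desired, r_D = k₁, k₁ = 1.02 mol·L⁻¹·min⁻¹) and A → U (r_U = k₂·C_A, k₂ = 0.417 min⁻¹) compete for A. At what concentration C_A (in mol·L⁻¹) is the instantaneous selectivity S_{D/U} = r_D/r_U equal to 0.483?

5.06 mol·L⁻¹

S_{D/U} = (k₁/k₂)·C_A⁻¹ ⇒ C_A = (S·k₂/k₁)^(-1).
= (0.483×0.417/1.02)^(-1) = (0.1975)^(-1) = 5.06 mol·L⁻¹.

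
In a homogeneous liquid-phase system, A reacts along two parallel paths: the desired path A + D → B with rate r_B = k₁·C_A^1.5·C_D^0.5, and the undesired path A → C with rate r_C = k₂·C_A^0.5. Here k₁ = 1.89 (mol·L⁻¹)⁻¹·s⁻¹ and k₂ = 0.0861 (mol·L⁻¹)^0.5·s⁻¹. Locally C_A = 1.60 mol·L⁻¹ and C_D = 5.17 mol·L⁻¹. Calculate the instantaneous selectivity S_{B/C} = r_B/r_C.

79.9

S_{B/C} = r_B/r_C = (k₁·C_A^1.5·C_D^0.5)/(k₂·C_A^0.5) = (k₁/k₂)·C_A·C_D^0.5.
= (1.89×1.600^1.5×5.170^0.5) / (0.0861×1.600^0.5) = 8.697/0.1089 = 79.9.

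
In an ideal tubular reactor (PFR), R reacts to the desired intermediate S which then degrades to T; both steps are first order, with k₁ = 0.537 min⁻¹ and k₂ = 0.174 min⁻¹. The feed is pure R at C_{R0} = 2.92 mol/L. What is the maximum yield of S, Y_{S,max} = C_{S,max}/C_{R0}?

Evaluating C_S at τ_opt = ln(k₂/k₁)/(k₂−k₁) gives C_{S,max}/C_{R0} = (k₁/k₂)^[k₂/(k₂−k₁)].
= (0.537/0.174)^(0.174/(0.174−0.537)) = (3.086)^(-0.4793) = 0.5826.

0.583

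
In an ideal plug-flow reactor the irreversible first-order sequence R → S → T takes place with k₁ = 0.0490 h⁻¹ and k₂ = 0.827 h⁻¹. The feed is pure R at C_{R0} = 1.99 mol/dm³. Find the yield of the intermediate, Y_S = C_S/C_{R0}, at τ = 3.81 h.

For first-order series with pure R initially, C_S(τ) = k₁C_{R0}/(k₂−k₁)·(e^(−k₁τ) − e^(−k₂τ)).
e^(−k₁τ) = e^(−0.0490×3.81) = e^(−0.1867) = 0.8297; e^(−k₂τ) = e^(−3.151) = 0.04281.
C_S = 0.0490×1.99/(0.827−0.0490) × (0.8297−0.04281) = 0.1253×0.7869 = 0.09862 mol/dm³.
Y_S = C_S/C_{R0} = 0.09862/1.99 = 0.0496.

0.0496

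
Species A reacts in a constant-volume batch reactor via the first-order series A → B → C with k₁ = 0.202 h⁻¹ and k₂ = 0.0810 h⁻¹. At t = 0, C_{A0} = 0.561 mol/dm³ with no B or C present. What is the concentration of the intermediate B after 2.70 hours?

0.210 mol/dm³

For first-order series with pure A initially, C_B(t) = k₁C_{A0}/(k₂−k₁)·(e^(−k₁t) − e^(−k₂t)).
e^(−k₁t) = e^(−0.202×2.70) = e^(−0.5454) = 0.5796; e^(−k₂t) = e^(−0.2187) = 0.8036.
C_B = 0.202×0.561/(0.0810−0.202) × (0.5796−0.8036) = (-0.9365)×(-0.2240) = 0.2097 mol/dm³.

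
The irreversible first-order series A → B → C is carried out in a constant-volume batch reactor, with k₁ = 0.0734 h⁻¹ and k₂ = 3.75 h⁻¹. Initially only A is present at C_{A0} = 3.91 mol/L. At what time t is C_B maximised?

For first-order series the maximum of C_B occurs at t_opt = ln(k₂/k₁)/(k₂−k₁).
= ln(3.75/0.0734)/(3.75−0.0734) = ln(51.09)/3.677 = 3.934/3.677 = 1.07 h.

1.07 h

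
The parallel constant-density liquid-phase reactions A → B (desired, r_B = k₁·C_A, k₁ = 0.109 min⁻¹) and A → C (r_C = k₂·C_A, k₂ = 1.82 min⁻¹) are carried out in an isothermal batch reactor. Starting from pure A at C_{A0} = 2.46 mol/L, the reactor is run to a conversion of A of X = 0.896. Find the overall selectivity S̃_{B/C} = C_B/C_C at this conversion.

0.0599

C_A = C_{A0}(1−X) = 0.2558 mol/L.
Both paths are first order in A, so the instantaneous fraction to B is constant: dC_B/d(−C_A) = k₁/(k₁+k₂) = 0.05651.
C_B = 0.05651·(C_{A0}−C_A) = 0.05651×2.204 = 0.125 mol/L.
C_C = (C_{A0}−C_A)−C_B = 2.080 mol/L; S̃_{B/C} = 0.1245/2.080 = 0.0599.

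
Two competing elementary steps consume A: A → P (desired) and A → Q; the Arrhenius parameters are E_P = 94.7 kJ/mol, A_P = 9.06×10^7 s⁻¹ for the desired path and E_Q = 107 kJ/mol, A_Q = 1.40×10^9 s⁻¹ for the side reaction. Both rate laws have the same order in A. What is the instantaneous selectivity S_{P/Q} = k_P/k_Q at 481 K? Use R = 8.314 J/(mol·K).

1.40

Since both paths have the same order in A, the concentration cancels and S_{P/Q} = k_P/k_Q = (A_P/A_Q)·exp[(E_Q−E_P)/(RT)].
(E_Q−E_P)/(RT) = (107−94.7)×10³/(8.314×481) = 12300/3999 = 3.076.
k_P/k_Q = (9.06×10^7/1.40×10^9)·exp(3.076) = 0.06471 × 21.67 = 1.40.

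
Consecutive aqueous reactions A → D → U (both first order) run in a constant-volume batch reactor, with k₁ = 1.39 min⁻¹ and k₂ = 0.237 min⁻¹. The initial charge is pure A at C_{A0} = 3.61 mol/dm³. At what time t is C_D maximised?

For first-order series the maximum of C_D occurs at t_opt = ln(k₂/k₁)/(k₂−k₁).
= ln(0.237/1.39)/(0.237−1.39) = ln(0.1705)/-1.153 = -1.769/-1.153 = 1.53 min.

1.53 min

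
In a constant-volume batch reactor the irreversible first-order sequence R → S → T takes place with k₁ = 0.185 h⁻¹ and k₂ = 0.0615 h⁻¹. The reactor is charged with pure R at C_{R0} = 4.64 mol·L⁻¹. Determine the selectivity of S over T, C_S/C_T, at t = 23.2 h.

0.524

For first-order series with pure R initially, C_S(t) = k₁C_{R0}/(k₂−k₁)·(e^(−k₁t) − e^(−k₂t)).
e^(−k₁t) = e^(−0.185×23.2) = e^(−4.292) = 0.01368; e^(−k₂t) = e^(−1.427) = 0.2401.
C_S = 0.185×4.64/(0.0615−0.185) × (0.01368−0.2401) = (-6.951)×(-0.2264) = 1.574 mol·L⁻¹.
C_R = C_{R0}e^(−k₁t) = 0.06346 mol·L⁻¹, so C_T = C_{R0}−C_R−C_S = 3.003 mol·L⁻¹; C_S/C_T = 0.524.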